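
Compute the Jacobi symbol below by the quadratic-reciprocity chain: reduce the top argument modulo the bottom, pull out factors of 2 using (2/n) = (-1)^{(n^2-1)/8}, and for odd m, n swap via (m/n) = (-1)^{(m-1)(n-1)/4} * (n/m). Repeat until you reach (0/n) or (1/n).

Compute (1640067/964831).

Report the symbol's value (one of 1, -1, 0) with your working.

1

(1640067/964831): 1640067 mod 964831 = 675236, so (1640067/964831) = (675236/964831)
factor out 2^2: 675236 = 2^2·168809; with 964831 mod 8 = 7, (2/964831) = +1; sign now +1; continue with (168809/964831)
flip (168809/964831) -> (964831/168809): both odd, 168809 mod 4 = 1, 964831 mod 4 = 3, so the flip contributes +1; sign now +1
(964831/168809): 964831 mod 168809 = 120786, so (964831/168809) = (120786/168809)
factor out 2^1: 120786 = 2^1·60393; with 168809 mod 8 = 1, (2/168809) = +1; sign now +1; continue with (60393/168809)
flip (60393/168809) -> (168809/60393): both odd, 60393 mod 4 = 1, 168809 mod 4 = 1, so the flip contributes +1; sign now +1
(168809/60393): 168809 mod 60393 = 48023, so (168809/60393) = (48023/60393)
flip (48023/60393) -> (60393/48023): both odd, 48023 mod 4 = 3, 60393 mod 4 = 1, so the flip contributes +1; sign now +1
(60393/48023): 60393 mod 48023 = 12370, so (60393/48023) = (12370/48023)
factor out 2^1: 12370 = 2^1·6185; with 48023 mod 8 = 7, (2/48023) = +1; sign now +1; continue with (6185/48023)
flip (6185/48023) -> (48023/6185): both odd, 6185 mod 4 = 1, 48023 mod 4 = 3, so the flip contributes +1; sign now +1
(48023/6185): 48023 mod 6185 = 4728, so (48023/6185) = (4728/6185)
factor out 2^3: 4728 = 2^3·591; with 6185 mod 8 = 1, (2/6185) = +1; sign now +1; continue with (591/6185)
flip (591/6185) -> (6185/591): both odd, 591 mod 4 = 3, 6185 mod 4 = 1, so the flip contributes +1; sign now +1
(6185/591): 6185 mod 591 = 275, so (6185/591) = (275/591)
flip (275/591) -> (591/275): both odd, 275 mod 4 = 3, 591 mod 4 = 3, so the flip contributes -1; sign now -1
(591/275): 591 mod 275 = 41, so (591/275) = (41/275)
flip (41/275) -> (275/41): both odd, 41 mod 4 = 1, 275 mod 4 = 3, so the flip contributes +1; sign now -1
(275/41): 275 mod 41 = 29, so (275/41) = (29/41)
flip (29/41) -> (41/29): both odd, 29 mod 4 = 1, 41 mod 4 = 1, so the flip contributes +1; sign now -1
(41/29): 41 mod 29 = 12, so (41/29) = (12/29)
factor out 2^2: 12 = 2^2·3; with 29 mod 8 = 5, (2/29) = -1; sign now -1; continue with (3/29)
flip (3/29) -> (29/3): both odd, 3 mod 4 = 3, 29 mod 4 = 1, so the flip contributes +1; sign now -1
(29/3): 29 mod 3 = 2, so (29/3) = (2/3)
factor out 2^1: 2 = 2^1·1; with 3 mod 8 = 3, (2/3) = -1; sign now +1; continue with (1/3)
reached (1/3) = 1, so the symbol is +1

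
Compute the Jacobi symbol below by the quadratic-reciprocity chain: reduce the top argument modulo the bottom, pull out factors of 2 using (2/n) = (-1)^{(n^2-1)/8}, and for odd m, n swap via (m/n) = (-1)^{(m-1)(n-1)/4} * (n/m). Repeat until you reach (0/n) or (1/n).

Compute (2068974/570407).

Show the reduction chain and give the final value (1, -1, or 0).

-1

(2068974/570407) = (357753/570407)   [reduce mod 570407]
reciprocity: (357753/570407) = +1·(570407/357753) since 357753 mod 4 = 1, 570407 mod 4 = 3; sign now +1
(570407/357753) = (212654/357753)   [reduce mod 357753]
212654 = 2^1·106327; (2/357753) = +1 since 357753 mod 8 = 1, so (212654/357753) = (+1)^1·(106327/357753); sign now +1
reciprocity: (106327/357753) = +1·(357753/106327) since 106327 mod 4 = 3, 357753 mod 4 = 1; sign now +1
(357753/106327) = (38772/106327)   [reduce mod 106327]
38772 = 2^2·9693; (2/106327) = +1 since 106327 mod 8 = 7, so (38772/106327) = (+1)^2·(9693/106327); sign now +1
reciprocity: (9693/106327) = +1·(106327/9693) since 9693 mod 4 = 1, 106327 mod 4 = 3; sign now +1
(106327/9693) = (9397/9693)   [reduce mod 9693]
reciprocity: (9397/9693) = +1·(9693/9397) since 9397 mod 4 = 1, 9693 mod 4 = 1; sign now +1
(9693/9397) = (296/9397)   [reduce mod 9397]
296 = 2^3·37; (2/9397) = -1 since 9397 mod 8 = 5, so (296/9397) = (-1)^3·(37/9397); sign now -1
reciprocity: (37/9397) = +1·(9397/37) since 37 mod 4 = 1, 9397 mod 4 = 1; sign now -1
(9397/37) = (36/37)   [reduce mod 37]
36 = 2^2·9; (2/37) = -1 since 37 mod 8 = 5, so (36/37) = (-1)^2·(9/37); sign now -1
reciprocity: (9/37) = +1·(37/9) since 9 mod 4 = 1, 37 mod 4 = 1; sign now -1
(37/9) = (1/9)   [reduce mod 9]
(1/9) = 1; final value = sign = -1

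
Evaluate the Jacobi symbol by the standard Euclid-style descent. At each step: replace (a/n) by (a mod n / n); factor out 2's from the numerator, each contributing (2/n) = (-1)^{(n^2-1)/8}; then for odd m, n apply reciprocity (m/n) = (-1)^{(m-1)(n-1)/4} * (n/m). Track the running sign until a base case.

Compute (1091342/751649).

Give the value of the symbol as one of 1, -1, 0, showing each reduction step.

0

(1091342/751649) = (339693/751649)   [reduce mod 751649]
reciprocity: (339693/751649) = +1·(751649/339693) since 339693 mod 4 = 1, 751649 mod 4 = 1; sign now +1
(751649/339693) = (72263/339693)   [reduce mod 339693]
reciprocity: (72263/339693) = +1·(339693/72263) since 72263 mod 4 = 3, 339693 mod 4 = 1; sign now +1
(339693/72263) = (50641/72263)   [reduce mod 72263]
reciprocity: (50641/72263) = +1·(72263/50641) since 50641 mod 4 = 1, 72263 mod 4 = 3; sign now +1
(72263/50641) = (21622/50641)   [reduce mod 50641]
21622 = 2^1·10811; (2/50641) = +1 since 50641 mod 8 = 1, so (21622/50641) = (+1)^1·(10811/50641); sign now +1
reciprocity: (10811/50641) = +1·(50641/10811) since 10811 mod 4 = 3, 50641 mod 4 = 1; sign now +1
(50641/10811) = (7397/10811)   [reduce mod 10811]
reciprocity: (7397/10811) = +1·(10811/7397) since 7397 mod 4 = 1, 10811 mod 4 = 3; sign now +1
(10811/7397) = (3414/7397)   [reduce mod 7397]
3414 = 2^1·1707; (2/7397) = -1 since 7397 mod 8 = 5, so (3414/7397) = (-1)^1·(1707/7397); sign now -1
reciprocity: (1707/7397) = +1·(7397/1707) since 1707 mod 4 = 3, 7397 mod 4 = 1; sign now -1
(7397/1707) = (569/1707)   [reduce mod 1707]
reciprocity: (569/1707) = +1·(1707/569) since 569 mod 4 = 1, 1707 mod 4 = 3; sign now -1
(1707/569) = (0/569)   [reduce mod 569]
(0/569) = 0   [gcd(a, n) > 1]; final value = 0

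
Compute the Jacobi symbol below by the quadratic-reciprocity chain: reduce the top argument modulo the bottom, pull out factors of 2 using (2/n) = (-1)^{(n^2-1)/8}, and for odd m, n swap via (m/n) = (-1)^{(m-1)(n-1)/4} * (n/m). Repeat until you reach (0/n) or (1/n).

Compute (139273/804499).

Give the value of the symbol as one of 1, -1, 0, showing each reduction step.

flip (139273/804499) -> (804499/139273): both odd, 139273 mod 4 = 1, 804499 mod 4 = 3, so the flip contributes +1; sign now +1
(804499/139273): 804499 mod 139273 = 108134, so (804499/139273) = (108134/139273)
factor out 2^1: 108134 = 2^1·54067; with 139273 mod 8 = 1, (2/139273) = +1; sign now +1; continue with (54067/139273)
flip (54067/139273) -> (139273/54067): both odd, 54067 mod 4 = 3, 139273 mod 4 = 1, so the flip contributes +1; sign now +1
(139273/54067): 139273 mod 54067 = 31139, so (139273/54067) = (31139/54067)
flip (31139/54067) -> (54067/31139): both odd, 31139 mod 4 = 3, 54067 mod 4 = 3, so the flip contributes -1; sign now -1
(54067/31139): 54067 mod 31139 = 22928, so (54067/31139) = (22928/31139)
factor out 2^4: 22928 = 2^4·1433; with 31139 mod 8 = 3, (2/31139) = -1; sign now -1; continue with (1433/31139)
flip (1433/31139) -> (31139/1433): both odd, 1433 mod 4 = 1, 31139 mod 4 = 3, so the flip contributes +1; sign now -1
(31139/1433): 31139 mod 1433 = 1046, so (31139/1433) = (1046/1433)
factor out 2^1: 1046 = 2^1·523; with 1433 mod 8 = 1, (2/1433) = +1; sign now -1; continue with (523/1433)
flip (523/1433) -> (1433/523): both odd, 523 mod 4 = 3, 1433 mod 4 = 1, so the flip contributes +1; sign now -1
(1433/523): 1433 mod 523 = 387, so (1433/523) = (387/523)
flip (387/523) -> (523/387): both odd, 387 mod 4 = 3, 523 mod 4 = 3, so the flip contributes -1; sign now +1
(523/387): 523 mod 387 = 136, so (523/387) = (136/387)
factor out 2^3: 136 = 2^3·17; with 387 mod 8 = 3, (2/387) = -1; sign now -1; continue with (17/387)
flip (17/387) -> (387/17): both odd, 17 mod 4 = 1, 387 mod 4 = 3, so the flip contributes +1; sign now -1
(387/17): 387 mod 17 = 13, so (387/17) = (13/17)
flip (13/17) -> (17/13): both odd, 13 mod 4 = 1, 17 mod 4 = 1, so the flip contributes +1; sign now -1
(17/13): 17 mod 13 = 4, so (17/13) = (4/13)
factor out 2^2: 4 = 2^2·1; with 13 mod 8 = 5, (2/13) = -1; sign now -1; continue with (1/13)
reached (1/13) = 1, so the symbol is -1

-1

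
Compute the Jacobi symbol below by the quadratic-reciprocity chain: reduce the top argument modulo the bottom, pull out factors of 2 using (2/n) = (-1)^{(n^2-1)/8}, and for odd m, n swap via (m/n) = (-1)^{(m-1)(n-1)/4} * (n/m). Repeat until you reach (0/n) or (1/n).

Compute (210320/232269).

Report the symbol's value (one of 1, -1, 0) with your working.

factor out 2^4: 210320 = 2^4·13145; with 232269 mod 8 = 5, (2/232269) = -1; sign now +1; continue with (13145/232269)
flip (13145/232269) -> (232269/13145): both odd, 13145 mod 4 = 1, 232269 mod 4 = 1, so the flip contributes +1; sign now +1
(232269/13145): 232269 mod 13145 = 8804, so (232269/13145) = (8804/13145)
factor out 2^2: 8804 = 2^2·2201; with 13145 mod 8 = 1, (2/13145) = +1; sign now +1; continue with (2201/13145)
flip (2201/13145) -> (13145/2201): both odd, 2201 mod 4 = 1, 13145 mod 4 = 1, so the flip contributes +1; sign now +1
(13145/2201): 13145 mod 2201 = 2140, so (13145/2201) = (2140/2201)
factor out 2^2: 2140 = 2^2·535; with 2201 mod 8 = 1, (2/2201) = +1; sign now +1; continue with (535/2201)
flip (535/2201) -> (2201/535): both odd, 535 mod 4 = 3, 2201 mod 4 = 1, so the flip contributes +1; sign now +1
(2201/535): 2201 mod 535 = 61, so (2201/535) = (61/535)
flip (61/535) -> (535/61): both odd, 61 mod 4 = 1, 535 mod 4 = 3, so the flip contributes +1; sign now +1
(535/61): 535 mod 61 = 47, so (535/61) = (47/61)
flip (47/61) -> (61/47): both odd, 47 mod 4 = 3, 61 mod 4 = 1, so the flip contributes +1; sign now +1
(61/47): 61 mod 47 = 14, so (61/47) = (14/47)
factor out 2^1: 14 = 2^1·7; with 47 mod 8 = 7, (2/47) = +1; sign now +1; continue with (7/47)
flip (7/47) -> (47/7): both odd, 7 mod 4 = 3, 47 mod 4 = 3, so the flip contributes -1; sign now -1
(47/7): 47 mod 7 = 5, so (47/7) = (5/7)
flip (5/7) -> (7/5): both odd, 5 mod 4 = 1, 7 mod 4 = 3, so the flip contributes +1; sign now -1
(7/5): 7 mod 5 = 2, so (7/5) = (2/5)
factor out 2^1: 2 = 2^1·1; with 5 mod 8 = 5, (2/5) = -1; sign now +1; continue with (1/5)
reached (1/5) = 1, so the symbol is +1

1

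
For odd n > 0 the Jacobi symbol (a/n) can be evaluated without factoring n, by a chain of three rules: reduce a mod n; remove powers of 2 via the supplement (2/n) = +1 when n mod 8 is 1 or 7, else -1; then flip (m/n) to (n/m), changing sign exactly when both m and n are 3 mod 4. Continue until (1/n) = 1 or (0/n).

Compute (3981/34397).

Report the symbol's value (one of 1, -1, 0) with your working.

-1

flip (3981/34397) -> (34397/3981): both odd, 3981 mod 4 = 1, 34397 mod 4 = 1, so the flip contributes +1; sign now +1
(34397/3981): 34397 mod 3981 = 2549, so (34397/3981) = (2549/3981)
flip (2549/3981) -> (3981/2549): both odd, 2549 mod 4 = 1, 3981 mod 4 = 1, so the flip contributes +1; sign now +1
(3981/2549): 3981 mod 2549 = 1432, so (3981/2549) = (1432/2549)
factor out 2^3: 1432 = 2^3·179; with 2549 mod 8 = 5, (2/2549) = -1; sign now -1; continue with (179/2549)
flip (179/2549) -> (2549/179): both odd, 179 mod 4 = 3, 2549 mod 4 = 1, so the flip contributes +1; sign now -1
(2549/179): 2549 mod 179 = 43, so (2549/179) = (43/179)
flip (43/179) -> (179/43): both odd, 43 mod 4 = 3, 179 mod 4 = 3, so the flip contributes -1; sign now +1
(179/43): 179 mod 43 = 7, so (179/43) = (7/43)
flip (7/43) -> (43/7): both odd, 7 mod 4 = 3, 43 mod 4 = 3, so the flip contributes -1; sign now -1
(43/7): 43 mod 7 = 1, so (43/7) = (1/7)
reached (1/7) = 1, so the symbol is -1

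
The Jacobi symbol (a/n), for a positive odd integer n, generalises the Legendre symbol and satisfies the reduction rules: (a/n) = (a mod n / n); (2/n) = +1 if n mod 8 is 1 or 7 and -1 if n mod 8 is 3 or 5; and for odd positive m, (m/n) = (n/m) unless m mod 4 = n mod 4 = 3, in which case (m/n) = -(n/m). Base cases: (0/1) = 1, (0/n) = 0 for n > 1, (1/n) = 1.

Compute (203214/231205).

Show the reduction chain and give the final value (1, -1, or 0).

203214 = 2^1·101607; (2/231205) = -1 since 231205 mod 8 = 5, so (203214/231205) = (-1)^1·(101607/231205); sign now -1
reciprocity: (101607/231205) = +1·(231205/101607) since 101607 mod 4 = 3, 231205 mod 4 = 1; sign now -1
(231205/101607) = (27991/101607)   [reduce mod 101607]
reciprocity: (27991/101607) = -1·(101607/27991) since 27991 mod 4 = 3, 101607 mod 4 = 3; sign now +1
(101607/27991) = (17634/27991)   [reduce mod 27991]
17634 = 2^1·8817; (2/27991) = +1 since 27991 mod 8 = 7, so (17634/27991) = (+1)^1·(8817/27991); sign now +1
reciprocity: (8817/27991) = +1·(27991/8817) since 8817 mod 4 = 1, 27991 mod 4 = 3; sign now +1
(27991/8817) = (1540/8817)   [reduce mod 8817]
1540 = 2^2·385; (2/8817) = +1 since 8817 mod 8 = 1, so (1540/8817) = (+1)^2·(385/8817); sign now +1
reciprocity: (385/8817) = +1·(8817/385) since 385 mod 4 = 1, 8817 mod 4 = 1; sign now +1
(8817/385) = (347/385)   [reduce mod 385]
reciprocity: (347/385) = +1·(385/347) since 347 mod 4 = 3, 385 mod 4 = 1; sign now +1
(385/347) = (38/347)   [reduce mod 347]
38 = 2^1·19; (2/347) = -1 since 347 mod 8 = 3, so (38/347) = (-1)^1·(19/347); sign now -1
reciprocity: (19/347) = -1·(347/19) since 19 mod 4 = 3, 347 mod 4 = 3; sign now +1
(347/19) = (5/19)   [reduce mod 19]
reciprocity: (5/19) = +1·(19/5) since 5 mod 4 = 1, 19 mod 4 = 3; sign now +1
(19/5) = (4/5)   [reduce mod 5]
4 = 2^2·1; (2/5) = -1 since 5 mod 8 = 5, so (4/5) = (-1)^2·(1/5); sign now +1
(1/5) = 1; final value = sign = +1

1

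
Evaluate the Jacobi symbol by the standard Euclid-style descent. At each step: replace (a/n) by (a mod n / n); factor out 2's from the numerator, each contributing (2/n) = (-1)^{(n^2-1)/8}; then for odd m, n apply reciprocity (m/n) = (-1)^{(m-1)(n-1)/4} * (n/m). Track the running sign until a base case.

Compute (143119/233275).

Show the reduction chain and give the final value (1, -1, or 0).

flip (143119/233275) -> (233275/143119): both odd, 143119 mod 4 = 3, 233275 mod 4 = 3, so the flip contributes -1; sign now -1
(233275/143119): 233275 mod 143119 = 90156, so (233275/143119) = (90156/143119)
factor out 2^2: 90156 = 2^2·22539; with 143119 mod 8 = 7, (2/143119) = +1; sign now -1; continue with (22539/143119)
flip (22539/143119) -> (143119/22539): both odd, 22539 mod 4 = 3, 143119 mod 4 = 3, so the flip contributes -1; sign now +1
(143119/22539): 143119 mod 22539 = 7885, so (143119/22539) = (7885/22539)
flip (7885/22539) -> (22539/7885): both odd, 7885 mod 4 = 1, 22539 mod 4 = 3, so the flip contributes +1; sign now +1
(22539/7885): 22539 mod 7885 = 6769, so (22539/7885) = (6769/7885)
flip (6769/7885) -> (7885/6769): both odd, 6769 mod 4 = 1, 7885 mod 4 = 1, so the flip contributes +1; sign now +1
(7885/6769): 7885 mod 6769 = 1116, so (7885/6769) = (1116/6769)
factor out 2^2: 1116 = 2^2·279; with 6769 mod 8 = 1, (2/6769) = +1; sign now +1; continue with (279/6769)
flip (279/6769) -> (6769/279): both odd, 279 mod 4 = 3, 6769 mod 4 = 1, so the flip contributes +1; sign now +1
(6769/279): 6769 mod 279 = 73, so (6769/279) = (73/279)
flip (73/279) -> (279/73): both odd, 73 mod 4 = 1, 279 mod 4 = 3, so the flip contributes +1; sign now +1
(279/73): 279 mod 73 = 60, so (279/73) = (60/73)
factor out 2^2: 60 = 2^2·15; with 73 mod 8 = 1, (2/73) = +1; sign now +1; continue with (15/73)
flip (15/73) -> (73/15): both odd, 15 mod 4 = 3, 73 mod 4 = 1, so the flip contributes +1; sign now +1
(73/15): 73 mod 15 = 13, so (73/15) = (13/15)
flip (13/15) -> (15/13): both odd, 13 mod 4 = 1, 15 mod 4 = 3, so the flip contributes +1; sign now +1
(15/13): 15 mod 13 = 2, so (15/13) = (2/13)
factor out 2^1: 2 = 2^1·1; with 13 mod 8 = 5, (2/13) = -1; sign now -1; continue with (1/13)
reached (1/13) = 1, so the symbol is -1

-1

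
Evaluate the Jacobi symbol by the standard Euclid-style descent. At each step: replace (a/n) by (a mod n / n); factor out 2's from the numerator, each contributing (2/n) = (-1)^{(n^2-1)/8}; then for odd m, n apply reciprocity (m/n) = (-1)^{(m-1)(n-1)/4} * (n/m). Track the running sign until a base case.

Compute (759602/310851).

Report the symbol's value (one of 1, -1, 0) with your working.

-1

(759602/310851) = (137900/310851)   [reduce mod 310851]
137900 = 2^2·34475; (2/310851) = -1 since 310851 mod 8 = 3, so (137900/310851) = (-1)^2·(34475/310851); sign now +1
reciprocity: (34475/310851) = -1·(310851/34475) since 34475 mod 4 = 3, 310851 mod 4 = 3; sign now -1
(310851/34475) = (576/34475)   [reduce mod 34475]
576 = 2^6·9; (2/34475) = -1 since 34475 mod 8 = 3, so (576/34475) = (-1)^6·(9/34475); sign now -1
reciprocity: (9/34475) = +1·(34475/9) since 9 mod 4 = 1, 34475 mod 4 = 3; sign now -1
(34475/9) = (5/9)   [reduce mod 9]
reciprocity: (5/9) = +1·(9/5) since 5 mod 4 = 1, 9 mod 4 = 1; sign now -1
(9/5) = (4/5)   [reduce mod 5]
4 = 2^2·1; (2/5) = -1 since 5 mod 8 = 5, so (4/5) = (-1)^2·(1/5); sign now -1
(1/5) = 1; final value = sign = -1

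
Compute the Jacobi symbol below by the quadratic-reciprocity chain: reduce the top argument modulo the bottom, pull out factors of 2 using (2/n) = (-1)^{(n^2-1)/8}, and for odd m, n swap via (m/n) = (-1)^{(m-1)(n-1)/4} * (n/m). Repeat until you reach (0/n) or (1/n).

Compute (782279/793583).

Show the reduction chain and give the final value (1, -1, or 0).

reciprocity: (782279/793583) = -1·(793583/782279) since 782279 mod 4 = 3, 793583 mod 4 = 3; sign now -1
(793583/782279) = (11304/782279)   [reduce mod 782279]
11304 = 2^3·1413; (2/782279) = +1 since 782279 mod 8 = 7, so (11304/782279) = (+1)^3·(1413/782279); sign now -1
reciprocity: (1413/782279) = +1·(782279/1413) since 1413 mod 4 = 1, 782279 mod 4 = 3; sign now -1
(782279/1413) = (890/1413)   [reduce mod 1413]
890 = 2^1·445; (2/1413) = -1 since 1413 mod 8 = 5, so (890/1413) = (-1)^1·(445/1413); sign now +1
reciprocity: (445/1413) = +1·(1413/445) since 445 mod 4 = 1, 1413 mod 4 = 1; sign now +1
(1413/445) = (78/445)   [reduce mod 445]
78 = 2^1·39; (2/445) = -1 since 445 mod 8 = 5, so (78/445) = (-1)^1·(39/445); sign now -1
reciprocity: (39/445) = +1·(445/39) since 39 mod 4 = 3, 445 mod 4 = 1; sign now -1
(445/39) = (16/39)   [reduce mod 39]
16 = 2^4·1; (2/39) = +1 since 39 mod 8 = 7, so (16/39) = (+1)^4·(1/39); sign now -1
(1/39) = 1; final value = sign = -1

-1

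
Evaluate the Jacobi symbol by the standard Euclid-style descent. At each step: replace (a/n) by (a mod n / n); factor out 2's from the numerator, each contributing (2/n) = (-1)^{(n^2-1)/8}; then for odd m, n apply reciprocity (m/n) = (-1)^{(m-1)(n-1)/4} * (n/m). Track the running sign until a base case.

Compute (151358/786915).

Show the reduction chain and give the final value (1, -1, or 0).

151358 = 2^1·75679; (2/786915) = -1 since 786915 mod 8 = 3, so (151358/786915) = (-1)^1·(75679/786915); sign now -1
reciprocity: (75679/786915) = -1·(786915/75679) since 75679 mod 4 = 3, 786915 mod 4 = 3; sign now +1
(786915/75679) = (30125/75679)   [reduce mod 75679]
reciprocity: (30125/75679) = +1·(75679/30125) since 30125 mod 4 = 1, 75679 mod 4 = 3; sign now +1
(75679/30125) = (15429/30125)   [reduce mod 30125]
reciprocity: (15429/30125) = +1·(30125/15429) since 15429 mod 4 = 1, 30125 mod 4 = 1; sign now +1
(30125/15429) = (14696/15429)   [reduce mod 15429]
14696 = 2^3·1837; (2/15429) = -1 since 15429 mod 8 = 5, so (14696/15429) = (-1)^3·(1837/15429); sign now -1
reciprocity: (1837/15429) = +1·(15429/1837) since 1837 mod 4 = 1, 15429 mod 4 = 1; sign now -1
(15429/1837) = (733/1837)   [reduce mod 1837]
reciprocity: (733/1837) = +1·(1837/733) since 733 mod 4 = 1, 1837 mod 4 = 1; sign now -1
(1837/733) = (371/733)   [reduce mod 733]
reciprocity: (371/733) = +1·(733/371) since 371 mod 4 = 3, 733 mod 4 = 1; sign now -1
(733/371) = (362/371)   [reduce mod 371]
362 = 2^1·181; (2/371) = -1 since 371 mod 8 = 3, so (362/371) = (-1)^1·(181/371); sign now +1
reciprocity: (181/371) = +1·(371/181) since 181 mod 4 = 1, 371 mod 4 = 3; sign now +1
(371/181) = (9/181)   [reduce mod 181]
reciprocity: (9/181) = +1·(181/9) since 9 mod 4 = 1, 181 mod 4 = 1; sign now +1
(181/9) = (1/9)   [reduce mod 9]
(1/9) = 1; final value = sign = +1

1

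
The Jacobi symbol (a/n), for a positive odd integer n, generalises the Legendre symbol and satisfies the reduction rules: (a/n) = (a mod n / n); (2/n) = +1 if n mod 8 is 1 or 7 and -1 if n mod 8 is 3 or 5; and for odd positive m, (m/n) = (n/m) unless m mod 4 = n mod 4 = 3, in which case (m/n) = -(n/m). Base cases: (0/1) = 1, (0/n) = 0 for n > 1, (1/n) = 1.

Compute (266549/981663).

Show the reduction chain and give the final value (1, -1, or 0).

-1

flip (266549/981663) -> (981663/266549): both odd, 266549 mod 4 = 1, 981663 mod 4 = 3, so the flip contributes +1; sign now +1
(981663/266549): 981663 mod 266549 = 182016, so (981663/266549) = (182016/266549)
factor out 2^8: 182016 = 2^8·711; with 266549 mod 8 = 5, (2/266549) = -1; sign now +1; continue with (711/266549)
flip (711/266549) -> (266549/711): both odd, 711 mod 4 = 3, 266549 mod 4 = 1, so the flip contributes +1; sign now +1
(266549/711): 266549 mod 711 = 635, so (266549/711) = (635/711)
flip (635/711) -> (711/635): both odd, 635 mod 4 = 3, 711 mod 4 = 3, so the flip contributes -1; sign now -1
(711/635): 711 mod 635 = 76, so (711/635) = (76/635)
factor out 2^2: 76 = 2^2·19; with 635 mod 8 = 3, (2/635) = -1; sign now -1; continue with (19/635)
flip (19/635) -> (635/19): both odd, 19 mod 4 = 3, 635 mod 4 = 3, so the flip contributes -1; sign now +1
(635/19): 635 mod 19 = 8, so (635/19) = (8/19)
factor out 2^3: 8 = 2^3·1; with 19 mod 8 = 3, (2/19) = -1; sign now -1; continue with (1/19)
reached (1/19) = 1, so the symbol is -1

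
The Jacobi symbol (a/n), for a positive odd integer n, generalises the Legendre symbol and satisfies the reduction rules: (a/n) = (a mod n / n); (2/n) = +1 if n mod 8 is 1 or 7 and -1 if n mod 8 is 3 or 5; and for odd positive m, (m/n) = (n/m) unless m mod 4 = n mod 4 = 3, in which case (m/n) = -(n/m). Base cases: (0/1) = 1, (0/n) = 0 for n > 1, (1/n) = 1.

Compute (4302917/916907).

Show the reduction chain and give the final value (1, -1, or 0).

(4302917/916907): 4302917 mod 916907 = 635289, so (4302917/916907) = (635289/916907)
flip (635289/916907) -> (916907/635289): both odd, 635289 mod 4 = 1, 916907 mod 4 = 3, so the flip contributes +1; sign now +1
(916907/635289): 916907 mod 635289 = 281618, so (916907/635289) = (281618/635289)
factor out 2^1: 281618 = 2^1·140809; with 635289 mod 8 = 1, (2/635289) = +1; sign now +1; continue with (140809/635289)
flip (140809/635289) -> (635289/140809): both odd, 140809 mod 4 = 1, 635289 mod 4 = 1, so the flip contributes +1; sign now +1
(635289/140809): 635289 mod 140809 = 72053, so (635289/140809) = (72053/140809)
flip (72053/140809) -> (140809/72053): both odd, 72053 mod 4 = 1, 140809 mod 4 = 1, so the flip contributes +1; sign now +1
(140809/72053): 140809 mod 72053 = 68756, so (140809/72053) = (68756/72053)
factor out 2^2: 68756 = 2^2·17189; with 72053 mod 8 = 5, (2/72053) = -1; sign now +1; continue with (17189/72053)
flip (17189/72053) -> (72053/17189): both odd, 17189 mod 4 = 1, 72053 mod 4 = 1, so the flip contributes +1; sign now +1
(72053/17189): 72053 mod 17189 = 3297, so (72053/17189) = (3297/17189)
flip (3297/17189) -> (17189/3297): both odd, 3297 mod 4 = 1, 17189 mod 4 = 1, so the flip contributes +1; sign now +1
(17189/3297): 17189 mod 3297 = 704, so (17189/3297) = (704/3297)
factor out 2^6: 704 = 2^6·11; with 3297 mod 8 = 1, (2/3297) = +1; sign now +1; continue with (11/3297)
flip (11/3297) -> (3297/11): both odd, 11 mod 4 = 3, 3297 mod 4 = 1, so the flip contributes +1; sign now +1
(3297/11): 3297 mod 11 = 8, so (3297/11) = (8/11)
factor out 2^3: 8 = 2^3·1; with 11 mod 8 = 3, (2/11) = -1; sign now -1; continue with (1/11)
reached (1/11) = 1, so the symbol is -1

-1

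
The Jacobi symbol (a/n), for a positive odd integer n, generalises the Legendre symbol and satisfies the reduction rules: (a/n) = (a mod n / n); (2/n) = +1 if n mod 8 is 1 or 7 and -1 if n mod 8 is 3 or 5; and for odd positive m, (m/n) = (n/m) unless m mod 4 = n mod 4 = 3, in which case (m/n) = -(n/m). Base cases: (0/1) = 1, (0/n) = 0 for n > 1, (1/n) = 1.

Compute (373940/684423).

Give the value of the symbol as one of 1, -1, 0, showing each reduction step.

373940 = 2^2·93485; (2/684423) = +1 since 684423 mod 8 = 7, so (373940/684423) = (+1)^2·(93485/684423); sign now +1
reciprocity: (93485/684423) = +1·(684423/93485) since 93485 mod 4 = 1, 684423 mod 4 = 3; sign now +1
(684423/93485) = (30028/93485)   [reduce mod 93485]
30028 = 2^2·7507; (2/93485) = -1 since 93485 mod 8 = 5, so (30028/93485) = (-1)^2·(7507/93485); sign now +1
reciprocity: (7507/93485) = +1·(93485/7507) since 7507 mod 4 = 3, 93485 mod 4 = 1; sign now +1
(93485/7507) = (3401/7507)   [reduce mod 7507]
reciprocity: (3401/7507) = +1·(7507/3401) since 3401 mod 4 = 1, 7507 mod 4 = 3; sign now +1
(7507/3401) = (705/3401)   [reduce mod 3401]
reciprocity: (705/3401) = +1·(3401/705) since 705 mod 4 = 1, 3401 mod 4 = 1; sign now +1
(3401/705) = (581/705)   [reduce mod 705]
reciprocity: (581/705) = +1·(705/581) since 581 mod 4 = 1, 705 mod 4 = 1; sign now +1
(705/581) = (124/581)   [reduce mod 581]
124 = 2^2·31; (2/581) = -1 since 581 mod 8 = 5, so (124/581) = (-1)^2·(31/581); sign now +1
reciprocity: (31/581) = +1·(581/31) since 31 mod 4 = 3, 581 mod 4 = 1; sign now +1
(581/31) = (23/31)   [reduce mod 31]
reciprocity: (23/31) = -1·(31/23) since 23 mod 4 = 3, 31 mod 4 = 3; sign now -1
(31/23) = (8/23)   [reduce mod 23]
8 = 2^3·1; (2/23) = +1 since 23 mod 8 = 7, so (8/23) = (+1)^3·(1/23); sign now -1
(1/23) = 1; final value = sign = -1

-1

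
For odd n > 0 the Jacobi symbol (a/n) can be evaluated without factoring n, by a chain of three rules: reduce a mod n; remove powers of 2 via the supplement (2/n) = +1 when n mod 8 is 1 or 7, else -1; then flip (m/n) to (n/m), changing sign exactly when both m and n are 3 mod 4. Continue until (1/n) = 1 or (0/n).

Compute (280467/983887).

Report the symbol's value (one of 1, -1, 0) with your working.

-1

flip (280467/983887) -> (983887/280467): both odd, 280467 mod 4 = 3, 983887 mod 4 = 3, so the flip contributes -1; sign now -1
(983887/280467): 983887 mod 280467 = 142486, so (983887/280467) = (142486/280467)
factor out 2^1: 142486 = 2^1·71243; with 280467 mod 8 = 3, (2/280467) = -1; sign now +1; continue with (71243/280467)
flip (71243/280467) -> (280467/71243): both odd, 71243 mod 4 = 3, 280467 mod 4 = 3, so the flip contributes -1; sign now -1
(280467/71243): 280467 mod 71243 = 66738, so (280467/71243) = (66738/71243)
factor out 2^1: 66738 = 2^1·33369; with 71243 mod 8 = 3, (2/71243) = -1; sign now +1; continue with (33369/71243)
flip (33369/71243) -> (71243/33369): both odd, 33369 mod 4 = 1, 71243 mod 4 = 3, so the flip contributes +1; sign now +1
(71243/33369): 71243 mod 33369 = 4505, so (71243/33369) = (4505/33369)
flip (4505/33369) -> (33369/4505): both odd, 4505 mod 4 = 1, 33369 mod 4 = 1, so the flip contributes +1; sign now +1
(33369/4505): 33369 mod 4505 = 1834, so (33369/4505) = (1834/4505)
factor out 2^1: 1834 = 2^1·917; with 4505 mod 8 = 1, (2/4505) = +1; sign now +1; continue with (917/4505)
flip (917/4505) -> (4505/917): both odd, 917 mod 4 = 1, 4505 mod 4 = 1, so the flip contributes +1; sign now +1
(4505/917): 4505 mod 917 = 837, so (4505/917) = (837/917)
flip (837/917) -> (917/837): both odd, 837 mod 4 = 1, 917 mod 4 = 1, so the flip contributes +1; sign now +1
(917/837): 917 mod 837 = 80, so (917/837) = (80/837)
factor out 2^4: 80 = 2^4·5; with 837 mod 8 = 5, (2/837) = -1; sign now +1; continue with (5/837)
flip (5/837) -> (837/5): both odd, 5 mod 4 = 1, 837 mod 4 = 1, so the flip contributes +1; sign now +1
(837/5): 837 mod 5 = 2, so (837/5) = (2/5)
factor out 2^1: 2 = 2^1·1; with 5 mod 8 = 5, (2/5) = -1; sign now -1; continue with (1/5)
reached (1/5) = 1, so the symbol is -1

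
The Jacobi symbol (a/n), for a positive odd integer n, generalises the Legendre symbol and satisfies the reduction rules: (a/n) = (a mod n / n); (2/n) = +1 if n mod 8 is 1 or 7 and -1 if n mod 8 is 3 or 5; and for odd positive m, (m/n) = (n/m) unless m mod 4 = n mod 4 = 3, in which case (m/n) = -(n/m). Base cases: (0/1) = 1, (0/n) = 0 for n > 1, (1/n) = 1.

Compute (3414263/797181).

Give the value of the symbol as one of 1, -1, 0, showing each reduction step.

(3414263/797181): 3414263 mod 797181 = 225539, so (3414263/797181) = (225539/797181)
flip (225539/797181) -> (797181/225539): both odd, 225539 mod 4 = 3, 797181 mod 4 = 1, so the flip contributes +1; sign now +1
(797181/225539): 797181 mod 225539 = 120564, so (797181/225539) = (120564/225539)
factor out 2^2: 120564 = 2^2·30141; with 225539 mod 8 = 3, (2/225539) = -1; sign now +1; continue with (30141/225539)
flip (30141/225539) -> (225539/30141): both odd, 30141 mod 4 = 1, 225539 mod 4 = 3, so the flip contributes +1; sign now +1
(225539/30141): 225539 mod 30141 = 14552, so (225539/30141) = (14552/30141)
factor out 2^3: 14552 = 2^3·1819; with 30141 mod 8 = 5, (2/30141) = -1; sign now -1; continue with (1819/30141)
flip (1819/30141) -> (30141/1819): both odd, 1819 mod 4 = 3, 30141 mod 4 = 1, so the flip contributes +1; sign now -1
(30141/1819): 30141 mod 1819 = 1037, so (30141/1819) = (1037/1819)
flip (1037/1819) -> (1819/1037): both odd, 1037 mod 4 = 1, 1819 mod 4 = 3, so the flip contributes +1; sign now -1
(1819/1037): 1819 mod 1037 = 782, so (1819/1037) = (782/1037)
factor out 2^1: 782 = 2^1·391; with 1037 mod 8 = 5, (2/1037) = -1; sign now +1; continue with (391/1037)
flip (391/1037) -> (1037/391): both odd, 391 mod 4 = 3, 1037 mod 4 = 1, so the flip contributes +1; sign now +1
(1037/391): 1037 mod 391 = 255, so (1037/391) = (255/391)
flip (255/391) -> (391/255): both odd, 255 mod 4 = 3, 391 mod 4 = 3, so the flip contributes -1; sign now -1
(391/255): 391 mod 255 = 136, so (391/255) = (136/255)
factor out 2^3: 136 = 2^3·17; with 255 mod 8 = 7, (2/255) = +1; sign now -1; continue with (17/255)
flip (17/255) -> (255/17): both odd, 17 mod 4 = 1, 255 mod 4 = 3, so the flip contributes +1; sign now -1
(255/17): 255 mod 17 = 0, so (255/17) = (0/17)
reached (0/17); gcd(a, n) > 1, so (0/17) = 0 and the symbol is 0

0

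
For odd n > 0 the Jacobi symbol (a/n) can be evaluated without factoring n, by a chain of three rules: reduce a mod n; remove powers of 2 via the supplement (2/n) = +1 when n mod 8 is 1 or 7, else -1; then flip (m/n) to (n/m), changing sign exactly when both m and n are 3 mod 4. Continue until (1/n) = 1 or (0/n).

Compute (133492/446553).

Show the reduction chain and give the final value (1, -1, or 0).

133492 = 2^2·33373; (2/446553) = +1 since 446553 mod 8 = 1, so (133492/446553) = (+1)^2·(33373/446553); sign now +1
reciprocity: (33373/446553) = +1·(446553/33373) since 33373 mod 4 = 1, 446553 mod 4 = 1; sign now +1
(446553/33373) = (12704/33373)   [reduce mod 33373]
12704 = 2^5·397; (2/33373) = -1 since 33373 mod 8 = 5, so (12704/33373) = (-1)^5·(397/33373); sign now -1
reciprocity: (397/33373) = +1·(33373/397) since 397 mod 4 = 1, 33373 mod 4 = 1; sign now -1
(33373/397) = (25/397)   [reduce mod 397]
reciprocity: (25/397) = +1·(397/25) since 25 mod 4 = 1, 397 mod 4 = 1; sign now -1
(397/25) = (22/25)   [reduce mod 25]
22 = 2^1·11; (2/25) = +1 since 25 mod 8 = 1, so (22/25) = (+1)^1·(11/25); sign now -1
reciprocity: (11/25) = +1·(25/11) since 11 mod 4 = 3, 25 mod 4 = 1; sign now -1
(25/11) = (3/11)   [reduce mod 11]
reciprocity: (3/11) = -1·(11/3) since 3 mod 4 = 3, 11 mod 4 = 3; sign now +1
(11/3) = (2/3)   [reduce mod 3]
2 = 2^1·1; (2/3) = -1 since 3 mod 8 = 3, so (2/3) = (-1)^1·(1/3); sign now -1
(1/3) = 1; final value = sign = -1

-1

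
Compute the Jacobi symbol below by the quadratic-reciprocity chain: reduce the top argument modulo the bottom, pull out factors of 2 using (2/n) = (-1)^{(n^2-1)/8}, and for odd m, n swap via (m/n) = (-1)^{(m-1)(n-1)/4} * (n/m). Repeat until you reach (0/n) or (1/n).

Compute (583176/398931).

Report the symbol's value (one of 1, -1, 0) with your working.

0

(583176/398931): 583176 mod 398931 = 184245, so (583176/398931) = (184245/398931)
flip (184245/398931) -> (398931/184245): both odd, 184245 mod 4 = 1, 398931 mod 4 = 3, so the flip contributes +1; sign now +1
(398931/184245): 398931 mod 184245 = 30441, so (398931/184245) = (30441/184245)
flip (30441/184245) -> (184245/30441): both odd, 30441 mod 4 = 1, 184245 mod 4 = 1, so the flip contributes +1; sign now +1
(184245/30441): 184245 mod 30441 = 1599, so (184245/30441) = (1599/30441)
flip (1599/30441) -> (30441/1599): both odd, 1599 mod 4 = 3, 30441 mod 4 = 1, so the flip contributes +1; sign now +1
(30441/1599): 30441 mod 1599 = 60, so (30441/1599) = (60/1599)
factor out 2^2: 60 = 2^2·15; with 1599 mod 8 = 7, (2/1599) = +1; sign now +1; continue with (15/1599)
flip (15/1599) -> (1599/15): both odd, 15 mod 4 = 3, 1599 mod 4 = 3, so the flip contributes -1; sign now -1
(1599/15): 1599 mod 15 = 9, so (1599/15) = (9/15)
flip (9/15) -> (15/9): both odd, 9 mod 4 = 1, 15 mod 4 = 3, so the flip contributes +1; sign now -1
(15/9): 15 mod 9 = 6, so (15/9) = (6/9)
factor out 2^1: 6 = 2^1·3; with 9 mod 8 = 1, (2/9) = +1; sign now -1; continue with (3/9)
flip (3/9) -> (9/3): both odd, 3 mod 4 = 3, 9 mod 4 = 1, so the flip contributes +1; sign now -1
(9/3): 9 mod 3 = 0, so (9/3) = (0/3)
reached (0/3); gcd(a, n) > 1, so (0/3) = 0 and the symbol is 0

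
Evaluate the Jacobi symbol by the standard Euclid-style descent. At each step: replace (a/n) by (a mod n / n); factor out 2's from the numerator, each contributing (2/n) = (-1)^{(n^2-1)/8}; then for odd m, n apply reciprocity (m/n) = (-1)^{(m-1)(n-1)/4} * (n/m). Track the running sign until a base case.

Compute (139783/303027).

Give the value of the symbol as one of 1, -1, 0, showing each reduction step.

1

reciprocity: (139783/303027) = -1·(303027/139783) since 139783 mod 4 = 3, 303027 mod 4 = 3; sign now -1
(303027/139783) = (23461/139783)   [reduce mod 139783]
reciprocity: (23461/139783) = +1·(139783/23461) since 23461 mod 4 = 1, 139783 mod 4 = 3; sign now -1
(139783/23461) = (22478/23461)   [reduce mod 23461]
22478 = 2^1·11239; (2/23461) = -1 since 23461 mod 8 = 5, so (22478/23461) = (-1)^1·(11239/23461); sign now +1
reciprocity: (11239/23461) = +1·(23461/11239) since 11239 mod 4 = 3, 23461 mod 4 = 1; sign now +1
(23461/11239) = (983/11239)   [reduce mod 11239]
reciprocity: (983/11239) = -1·(11239/983) since 983 mod 4 = 3, 11239 mod 4 = 3; sign now -1
(11239/983) = (426/983)   [reduce mod 983]
426 = 2^1·213; (2/983) = +1 since 983 mod 8 = 7, so (426/983) = (+1)^1·(213/983); sign now -1
reciprocity: (213/983) = +1·(983/213) since 213 mod 4 = 1, 983 mod 4 = 3; sign now -1
(983/213) = (131/213)   [reduce mod 213]
reciprocity: (131/213) = +1·(213/131) since 131 mod 4 = 3, 213 mod 4 = 1; sign now -1
(213/131) = (82/131)   [reduce mod 131]
82 = 2^1·41; (2/131) = -1 since 131 mod 8 = 3, so (82/131) = (-1)^1·(41/131); sign now +1
reciprocity: (41/131) = +1·(131/41) since 41 mod 4 = 1, 131 mod 4 = 3; sign now +1
(131/41) = (8/41)   [reduce mod 41]
8 = 2^3·1; (2/41) = +1 since 41 mod 8 = 1, so (8/41) = (+1)^3·(1/41); sign now +1
(1/41) = 1; final value = sign = +1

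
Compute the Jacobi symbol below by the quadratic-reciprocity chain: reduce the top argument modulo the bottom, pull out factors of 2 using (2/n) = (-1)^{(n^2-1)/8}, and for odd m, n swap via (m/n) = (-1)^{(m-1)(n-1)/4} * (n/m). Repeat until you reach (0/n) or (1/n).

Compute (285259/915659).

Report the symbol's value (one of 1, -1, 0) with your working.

reciprocity: (285259/915659) = -1·(915659/285259) since 285259 mod 4 = 3, 915659 mod 4 = 3; sign now -1
(915659/285259) = (59882/285259)   [reduce mod 285259]
59882 = 2^1·29941; (2/285259) = -1 since 285259 mod 8 = 3, so (59882/285259) = (-1)^1·(29941/285259); sign now +1
reciprocity: (29941/285259) = +1·(285259/29941) since 29941 mod 4 = 1, 285259 mod 4 = 3; sign now +1
(285259/29941) = (15790/29941)   [reduce mod 29941]
15790 = 2^1·7895; (2/29941) = -1 since 29941 mod 8 = 5, so (15790/29941) = (-1)^1·(7895/29941); sign now -1
reciprocity: (7895/29941) = +1·(29941/7895) since 7895 mod 4 = 3, 29941 mod 4 = 1; sign now -1
(29941/7895) = (6256/7895)   [reduce mod 7895]
6256 = 2^4·391; (2/7895) = +1 since 7895 mod 8 = 7, so (6256/7895) = (+1)^4·(391/7895); sign now -1
reciprocity: (391/7895) = -1·(7895/391) since 391 mod 4 = 3, 7895 mod 4 = 3; sign now +1
(7895/391) = (75/391)   [reduce mod 391]
reciprocity: (75/391) = -1·(391/75) since 75 mod 4 = 3, 391 mod 4 = 3; sign now -1
(391/75) = (16/75)   [reduce mod 75]
16 = 2^4·1; (2/75) = -1 since 75 mod 8 = 3, so (16/75) = (-1)^4·(1/75); sign now -1
(1/75) = 1; final value = sign = -1

-1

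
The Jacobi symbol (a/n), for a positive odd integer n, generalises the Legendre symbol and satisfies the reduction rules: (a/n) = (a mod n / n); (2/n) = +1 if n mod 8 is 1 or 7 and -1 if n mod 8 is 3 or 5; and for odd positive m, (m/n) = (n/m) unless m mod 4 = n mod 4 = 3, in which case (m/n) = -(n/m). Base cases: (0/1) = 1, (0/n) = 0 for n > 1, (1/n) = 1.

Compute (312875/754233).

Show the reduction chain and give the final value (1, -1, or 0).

1

flip (312875/754233) -> (754233/312875): both odd, 312875 mod 4 = 3, 754233 mod 4 = 1, so the flip contributes +1; sign now +1
(754233/312875): 754233 mod 312875 = 128483, so (754233/312875) = (128483/312875)
flip (128483/312875) -> (312875/128483): both odd, 128483 mod 4 = 3, 312875 mod 4 = 3, so the flip contributes -1; sign now -1
(312875/128483): 312875 mod 128483 = 55909, so (312875/128483) = (55909/128483)
flip (55909/128483) -> (128483/55909): both odd, 55909 mod 4 = 1, 128483 mod 4 = 3, so the flip contributes +1; sign now -1
(128483/55909): 128483 mod 55909 = 16665, so (128483/55909) = (16665/55909)
flip (16665/55909) -> (55909/16665): both odd, 16665 mod 4 = 1, 55909 mod 4 = 1, so the flip contributes +1; sign now -1
(55909/16665): 55909 mod 16665 = 5914, so (55909/16665) = (5914/16665)
factor out 2^1: 5914 = 2^1·2957; with 16665 mod 8 = 1, (2/16665) = +1; sign now -1; continue with (2957/16665)
flip (2957/16665) -> (16665/2957): both odd, 2957 mod 4 = 1, 16665 mod 4 = 1, so the flip contributes +1; sign now -1
(16665/2957): 16665 mod 2957 = 1880, so (16665/2957) = (1880/2957)
factor out 2^3: 1880 = 2^3·235; with 2957 mod 8 = 5, (2/2957) = -1; sign now +1; continue with (235/2957)
flip (235/2957) -> (2957/235): both odd, 235 mod 4 = 3, 2957 mod 4 = 1, so the flip contributes +1; sign now +1
(2957/235): 2957 mod 235 = 137, so (2957/235) = (137/235)
flip (137/235) -> (235/137): both odd, 137 mod 4 = 1, 235 mod 4 = 3, so the flip contributes +1; sign now +1
(235/137): 235 mod 137 = 98, so (235/137) = (98/137)
factor out 2^1: 98 = 2^1·49; with 137 mod 8 = 1, (2/137) = +1; sign now +1; continue with (49/137)
flip (49/137) -> (137/49): both odd, 49 mod 4 = 1, 137 mod 4 = 1, so the flip contributes +1; sign now +1
(137/49): 137 mod 49 = 39, so (137/49) = (39/49)
flip (39/49) -> (49/39): both odd, 39 mod 4 = 3, 49 mod 4 = 1, so the flip contributes +1; sign now +1
(49/39): 49 mod 39 = 10, so (49/39) = (10/39)
factor out 2^1: 10 = 2^1·5; with 39 mod 8 = 7, (2/39) = +1; sign now +1; continue with (5/39)
flip (5/39) -> (39/5): both odd, 5 mod 4 = 1, 39 mod 4 = 3, so the flip contributes +1; sign now +1
(39/5): 39 mod 5 = 4, so (39/5) = (4/5)
factor out 2^2: 4 = 2^2·1; with 5 mod 8 = 5, (2/5) = -1; sign now +1; continue with (1/5)
reached (1/5) = 1, so the symbol is +1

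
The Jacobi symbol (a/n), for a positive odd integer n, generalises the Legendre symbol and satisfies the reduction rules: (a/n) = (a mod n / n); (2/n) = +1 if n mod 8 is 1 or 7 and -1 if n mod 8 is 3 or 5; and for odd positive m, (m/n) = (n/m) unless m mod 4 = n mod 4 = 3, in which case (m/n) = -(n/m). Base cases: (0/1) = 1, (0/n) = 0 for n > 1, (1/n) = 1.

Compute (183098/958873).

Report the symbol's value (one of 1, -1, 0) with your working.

-1

factor out 2^1: 183098 = 2^1·91549; with 958873 mod 8 = 1, (2/958873) = +1; sign now +1; continue with (91549/958873)
flip (91549/958873) -> (958873/91549): both odd, 91549 mod 4 = 1, 958873 mod 4 = 1, so the flip contributes +1; sign now +1
(958873/91549): 958873 mod 91549 = 43383, so (958873/91549) = (43383/91549)
flip (43383/91549) -> (91549/43383): both odd, 43383 mod 4 = 3, 91549 mod 4 = 1, so the flip contributes +1; sign now +1
(91549/43383): 91549 mod 43383 = 4783, so (91549/43383) = (4783/43383)
flip (4783/43383) -> (43383/4783): both odd, 4783 mod 4 = 3, 43383 mod 4 = 3, so the flip contributes -1; sign now -1
(43383/4783): 43383 mod 4783 = 336, so (43383/4783) = (336/4783)
factor out 2^4: 336 = 2^4·21; with 4783 mod 8 = 7, (2/4783) = +1; sign now -1; continue with (21/4783)
flip (21/4783) -> (4783/21): both odd, 21 mod 4 = 1, 4783 mod 4 = 3, so the flip contributes +1; sign now -1
(4783/21): 4783 mod 21 = 16, so (4783/21) = (16/21)
factor out 2^4: 16 = 2^4·1; with 21 mod 8 = 5, (2/21) = -1; sign now -1; continue with (1/21)
reached (1/21) = 1, so the symbol is -1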